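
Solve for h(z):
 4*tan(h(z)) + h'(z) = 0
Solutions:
 h(z) = pi - asin(C1*exp(-4*z))
 h(z) = asin(C1*exp(-4*z))


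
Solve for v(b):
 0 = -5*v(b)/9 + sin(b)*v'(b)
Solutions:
 v(b) = C1*(cos(b) - 1)^(5/18)/(cos(b) + 1)^(5/18)


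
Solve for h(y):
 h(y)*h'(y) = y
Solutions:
 h(y) = -sqrt(C1 + y^2)
 h(y) = sqrt(C1 + y^2)


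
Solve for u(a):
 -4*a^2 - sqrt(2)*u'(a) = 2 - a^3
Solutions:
 u(a) = C1 + sqrt(2)*a^4/8 - 2*sqrt(2)*a^3/3 - sqrt(2)*a


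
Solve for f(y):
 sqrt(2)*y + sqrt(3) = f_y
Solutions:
 f(y) = C1 + sqrt(2)*y^2/2 + sqrt(3)*y


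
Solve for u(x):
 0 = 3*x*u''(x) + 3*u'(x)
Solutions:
 u(x) = C1 + C2*log(x)


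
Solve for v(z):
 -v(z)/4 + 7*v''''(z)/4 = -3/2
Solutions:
 v(z) = C1*exp(-7^(3/4)*z/7) + C2*exp(7^(3/4)*z/7) + C3*sin(7^(3/4)*z/7) + C4*cos(7^(3/4)*z/7) + 6


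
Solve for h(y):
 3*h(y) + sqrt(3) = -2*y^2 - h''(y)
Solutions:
 h(y) = C1*sin(sqrt(3)*y) + C2*cos(sqrt(3)*y) - 2*y^2/3 - sqrt(3)/3 + 4/9


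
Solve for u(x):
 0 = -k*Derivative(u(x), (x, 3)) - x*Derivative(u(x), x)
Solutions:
 u(x) = C1 + Integral(C2*airyai(x*(-1/k)^(1/3)) + C3*airybi(x*(-1/k)^(1/3)), x)


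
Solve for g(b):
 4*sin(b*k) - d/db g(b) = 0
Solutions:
 g(b) = C1 - 4*cos(b*k)/k


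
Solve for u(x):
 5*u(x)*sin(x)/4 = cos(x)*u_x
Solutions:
 u(x) = C1/cos(x)^(5/4)


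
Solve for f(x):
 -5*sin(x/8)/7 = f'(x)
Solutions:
 f(x) = C1 + 40*cos(x/8)/7


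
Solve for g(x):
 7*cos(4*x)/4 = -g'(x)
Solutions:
 g(x) = C1 - 7*sin(4*x)/16


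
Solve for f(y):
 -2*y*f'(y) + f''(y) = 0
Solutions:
 f(y) = C1 + C2*erfi(y)


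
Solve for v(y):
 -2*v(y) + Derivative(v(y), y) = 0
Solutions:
 v(y) = C1*exp(2*y)


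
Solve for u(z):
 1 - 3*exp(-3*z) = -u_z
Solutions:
 u(z) = C1 - z - exp(-3*z)


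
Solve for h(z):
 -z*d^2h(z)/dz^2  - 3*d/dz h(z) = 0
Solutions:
 h(z) = C1 + C2/z^2


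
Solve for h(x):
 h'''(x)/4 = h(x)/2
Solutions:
 h(x) = C3*exp(2^(1/3)*x) + (C1*sin(2^(1/3)*sqrt(3)*x/2) + C2*cos(2^(1/3)*sqrt(3)*x/2))*exp(-2^(1/3)*x/2)


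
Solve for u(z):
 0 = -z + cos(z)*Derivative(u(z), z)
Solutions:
 u(z) = C1 + Integral(z/cos(z), z)


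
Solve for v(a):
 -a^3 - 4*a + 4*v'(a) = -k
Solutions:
 v(a) = C1 + a^4/16 + a^2/2 - a*k/4


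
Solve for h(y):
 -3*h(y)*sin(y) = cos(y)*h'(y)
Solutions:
 h(y) = C1*cos(y)^3


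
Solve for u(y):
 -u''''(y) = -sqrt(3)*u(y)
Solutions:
 u(y) = C1*exp(-3^(1/8)*y) + C2*exp(3^(1/8)*y) + C3*sin(3^(1/8)*y) + C4*cos(3^(1/8)*y)


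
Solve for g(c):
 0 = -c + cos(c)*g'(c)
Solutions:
 g(c) = C1 + Integral(c/cos(c), c)


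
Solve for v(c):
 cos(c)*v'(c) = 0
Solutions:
 v(c) = C1


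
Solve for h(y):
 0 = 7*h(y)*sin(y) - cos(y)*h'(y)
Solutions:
 h(y) = C1/cos(y)^7


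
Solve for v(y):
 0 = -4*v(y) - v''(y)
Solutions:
 v(y) = C1*sin(2*y) + C2*cos(2*y)


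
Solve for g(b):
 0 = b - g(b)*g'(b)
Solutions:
 g(b) = -sqrt(C1 + b^2)
 g(b) = sqrt(C1 + b^2)


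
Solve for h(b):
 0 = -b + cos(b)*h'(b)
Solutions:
 h(b) = C1 + Integral(b/cos(b), b)


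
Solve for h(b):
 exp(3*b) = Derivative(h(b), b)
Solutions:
 h(b) = C1 + exp(3*b)/3


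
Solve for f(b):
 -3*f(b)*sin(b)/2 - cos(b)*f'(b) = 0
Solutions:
 f(b) = C1*cos(b)^(3/2)


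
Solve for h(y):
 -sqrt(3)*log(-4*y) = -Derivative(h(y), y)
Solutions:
 h(y) = C1 + sqrt(3)*y*log(-y) + sqrt(3)*y*(-1 + 2*log(2))


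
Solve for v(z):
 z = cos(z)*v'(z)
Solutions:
 v(z) = C1 + Integral(z/cos(z), z)


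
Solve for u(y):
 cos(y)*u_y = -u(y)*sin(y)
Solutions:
 u(y) = C1*cos(y)


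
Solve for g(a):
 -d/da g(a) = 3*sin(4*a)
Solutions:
 g(a) = C1 + 3*cos(4*a)/4


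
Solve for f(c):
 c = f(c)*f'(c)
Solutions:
 f(c) = -sqrt(C1 + c^2)
 f(c) = sqrt(C1 + c^2)


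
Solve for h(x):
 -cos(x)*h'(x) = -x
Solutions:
 h(x) = C1 + Integral(x/cos(x), x)


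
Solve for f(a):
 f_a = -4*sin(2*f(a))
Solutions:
 f(a) = pi - acos((-C1 - exp(16*a))/(C1 - exp(16*a)))/2
 f(a) = acos((-C1 - exp(16*a))/(C1 - exp(16*a)))/2


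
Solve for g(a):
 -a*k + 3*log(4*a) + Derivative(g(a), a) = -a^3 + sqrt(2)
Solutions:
 g(a) = C1 - a^4/4 + a^2*k/2 - 3*a*log(a) - a*log(64) + sqrt(2)*a + 3*a


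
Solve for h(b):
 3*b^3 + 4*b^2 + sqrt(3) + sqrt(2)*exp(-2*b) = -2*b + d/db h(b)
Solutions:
 h(b) = C1 + 3*b^4/4 + 4*b^3/3 + b^2 + sqrt(3)*b - sqrt(2)*exp(-2*b)/2


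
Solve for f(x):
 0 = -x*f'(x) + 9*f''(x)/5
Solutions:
 f(x) = C1 + C2*erfi(sqrt(10)*x/6)


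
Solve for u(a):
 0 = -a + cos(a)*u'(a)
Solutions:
 u(a) = C1 + Integral(a/cos(a), a)


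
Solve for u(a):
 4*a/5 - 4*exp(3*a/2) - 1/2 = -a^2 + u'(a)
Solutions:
 u(a) = C1 + a^3/3 + 2*a^2/5 - a/2 - 8*exp(3*a/2)/3


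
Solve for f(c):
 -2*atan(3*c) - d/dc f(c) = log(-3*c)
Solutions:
 f(c) = C1 - c*log(-c) - 2*c*atan(3*c) - c*log(3) + c + log(9*c^2 + 1)/3


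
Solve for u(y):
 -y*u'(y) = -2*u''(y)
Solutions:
 u(y) = C1 + C2*erfi(y/2)


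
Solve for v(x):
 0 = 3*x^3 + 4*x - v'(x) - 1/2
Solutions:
 v(x) = C1 + 3*x^4/4 + 2*x^2 - x/2


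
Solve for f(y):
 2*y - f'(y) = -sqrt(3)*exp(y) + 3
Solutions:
 f(y) = C1 + y^2 - 3*y + sqrt(3)*exp(y)


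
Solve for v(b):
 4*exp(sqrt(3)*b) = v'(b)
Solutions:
 v(b) = C1 + 4*sqrt(3)*exp(sqrt(3)*b)/3


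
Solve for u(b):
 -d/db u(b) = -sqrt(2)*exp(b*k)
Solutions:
 u(b) = C1 + sqrt(2)*exp(b*k)/k


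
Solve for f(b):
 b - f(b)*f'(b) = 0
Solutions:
 f(b) = -sqrt(C1 + b^2)
 f(b) = sqrt(C1 + b^2)


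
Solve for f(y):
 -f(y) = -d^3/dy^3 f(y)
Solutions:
 f(y) = C3*exp(y) + (C1*sin(sqrt(3)*y/2) + C2*cos(sqrt(3)*y/2))*exp(-y/2)


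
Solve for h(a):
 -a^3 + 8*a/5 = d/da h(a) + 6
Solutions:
 h(a) = C1 - a^4/4 + 4*a^2/5 - 6*a


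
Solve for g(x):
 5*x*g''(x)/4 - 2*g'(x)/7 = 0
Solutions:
 g(x) = C1 + C2*x^(43/35)


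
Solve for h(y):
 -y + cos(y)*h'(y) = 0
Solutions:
 h(y) = C1 + Integral(y/cos(y), y)


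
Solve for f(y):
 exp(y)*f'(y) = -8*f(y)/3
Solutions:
 f(y) = C1*exp(8*exp(-y)/3)


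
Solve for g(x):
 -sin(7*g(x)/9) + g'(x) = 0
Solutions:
 -x + 9*log(cos(7*g(x)/9) - 1)/14 - 9*log(cos(7*g(x)/9) + 1)/14 = C1


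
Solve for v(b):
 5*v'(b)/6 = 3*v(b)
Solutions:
 v(b) = C1*exp(18*b/5)


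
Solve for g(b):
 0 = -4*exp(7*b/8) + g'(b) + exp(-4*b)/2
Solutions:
 g(b) = C1 + 32*exp(7*b/8)/7 + exp(-4*b)/8


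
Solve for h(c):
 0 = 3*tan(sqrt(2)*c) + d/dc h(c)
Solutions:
 h(c) = C1 + 3*sqrt(2)*log(cos(sqrt(2)*c))/2


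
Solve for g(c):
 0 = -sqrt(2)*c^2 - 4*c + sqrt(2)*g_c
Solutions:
 g(c) = C1 + c^3/3 + sqrt(2)*c^2


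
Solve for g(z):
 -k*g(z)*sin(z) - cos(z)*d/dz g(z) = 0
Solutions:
 g(z) = C1*exp(k*log(cos(z)))


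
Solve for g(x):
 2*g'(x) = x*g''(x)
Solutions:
 g(x) = C1 + C2*x^3


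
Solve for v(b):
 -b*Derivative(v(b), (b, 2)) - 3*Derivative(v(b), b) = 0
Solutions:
 v(b) = C1 + C2/b^2


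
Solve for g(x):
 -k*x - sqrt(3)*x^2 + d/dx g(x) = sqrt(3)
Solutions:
 g(x) = C1 + k*x^2/2 + sqrt(3)*x^3/3 + sqrt(3)*x


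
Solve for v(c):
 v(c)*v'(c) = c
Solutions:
 v(c) = -sqrt(C1 + c^2)
 v(c) = sqrt(C1 + c^2)


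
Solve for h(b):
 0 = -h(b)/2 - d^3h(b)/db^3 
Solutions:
 h(b) = C3*exp(-2^(2/3)*b/2) + (C1*sin(2^(2/3)*sqrt(3)*b/4) + C2*cos(2^(2/3)*sqrt(3)*b/4))*exp(2^(2/3)*b/4)


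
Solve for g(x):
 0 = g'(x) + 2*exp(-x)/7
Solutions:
 g(x) = C1 + 2*exp(-x)/7


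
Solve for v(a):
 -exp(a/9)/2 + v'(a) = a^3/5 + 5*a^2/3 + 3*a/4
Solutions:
 v(a) = C1 + a^4/20 + 5*a^3/9 + 3*a^2/8 + 9*exp(a/9)/2


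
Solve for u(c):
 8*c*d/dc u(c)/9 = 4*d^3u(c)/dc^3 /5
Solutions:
 u(c) = C1 + Integral(C2*airyai(30^(1/3)*c/3) + C3*airybi(30^(1/3)*c/3), c)


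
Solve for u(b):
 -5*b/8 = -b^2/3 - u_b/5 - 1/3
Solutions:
 u(b) = C1 - 5*b^3/9 + 25*b^2/16 - 5*b/3


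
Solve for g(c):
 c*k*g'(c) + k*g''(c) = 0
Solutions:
 g(c) = C1 + C2*erf(sqrt(2)*c/2)


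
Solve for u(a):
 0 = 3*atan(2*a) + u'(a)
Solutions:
 u(a) = C1 - 3*a*atan(2*a) + 3*log(4*a^2 + 1)/4


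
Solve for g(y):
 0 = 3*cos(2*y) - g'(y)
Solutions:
 g(y) = C1 + 3*sin(2*y)/2


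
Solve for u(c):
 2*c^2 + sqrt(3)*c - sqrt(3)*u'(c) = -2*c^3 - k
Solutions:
 u(c) = C1 + sqrt(3)*c^4/6 + 2*sqrt(3)*c^3/9 + c^2/2 + sqrt(3)*c*k/3


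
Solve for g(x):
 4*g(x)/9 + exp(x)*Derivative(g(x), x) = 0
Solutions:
 g(x) = C1*exp(4*exp(-x)/9)


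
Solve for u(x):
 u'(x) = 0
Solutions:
 u(x) = C1


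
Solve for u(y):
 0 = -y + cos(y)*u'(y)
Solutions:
 u(y) = C1 + Integral(y/cos(y), y)


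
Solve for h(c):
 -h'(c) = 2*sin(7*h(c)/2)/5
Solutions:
 2*c/5 + log(cos(7*h(c)/2) - 1)/7 - log(cos(7*h(c)/2) + 1)/7 = C1


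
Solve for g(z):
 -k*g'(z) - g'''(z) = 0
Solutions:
 g(z) = C1 + C2*exp(-z*sqrt(-k)) + C3*exp(z*sqrt(-k))


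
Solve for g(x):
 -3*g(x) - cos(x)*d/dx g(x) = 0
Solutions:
 g(x) = C1*(sin(x) - 1)^(3/2)/(sin(x) + 1)^(3/2)


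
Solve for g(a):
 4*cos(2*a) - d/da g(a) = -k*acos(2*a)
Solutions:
 g(a) = C1 + k*(a*acos(2*a) - sqrt(1 - 4*a^2)/2) + 2*sin(2*a)


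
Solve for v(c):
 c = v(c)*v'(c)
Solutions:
 v(c) = -sqrt(C1 + c^2)
 v(c) = sqrt(C1 + c^2)


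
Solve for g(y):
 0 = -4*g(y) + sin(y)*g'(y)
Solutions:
 g(y) = C1*(cos(y)^2 - 2*cos(y) + 1)/(cos(y)^2 + 2*cos(y) + 1)


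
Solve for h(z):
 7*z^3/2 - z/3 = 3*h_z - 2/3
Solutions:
 h(z) = C1 + 7*z^4/24 - z^2/18 + 2*z/9


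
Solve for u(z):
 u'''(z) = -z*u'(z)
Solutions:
 u(z) = C1 + Integral(C2*airyai(-z) + C3*airybi(-z), z)


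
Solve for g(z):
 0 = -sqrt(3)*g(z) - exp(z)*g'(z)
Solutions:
 g(z) = C1*exp(sqrt(3)*exp(-z))


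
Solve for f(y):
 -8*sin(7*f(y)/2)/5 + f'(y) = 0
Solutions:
 -8*y/5 + log(cos(7*f(y)/2) - 1)/7 - log(cos(7*f(y)/2) + 1)/7 = C1


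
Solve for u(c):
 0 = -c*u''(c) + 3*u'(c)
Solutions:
 u(c) = C1 + C2*c^4


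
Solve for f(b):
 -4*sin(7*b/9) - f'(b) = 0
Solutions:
 f(b) = C1 + 36*cos(7*b/9)/7


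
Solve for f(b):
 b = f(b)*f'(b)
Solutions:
 f(b) = -sqrt(C1 + b^2)
 f(b) = sqrt(C1 + b^2)


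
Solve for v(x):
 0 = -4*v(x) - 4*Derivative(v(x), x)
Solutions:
 v(x) = C1*exp(-x)


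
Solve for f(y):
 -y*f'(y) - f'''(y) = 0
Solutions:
 f(y) = C1 + Integral(C2*airyai(-y) + C3*airybi(-y), y)


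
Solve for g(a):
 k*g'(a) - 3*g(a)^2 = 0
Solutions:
 g(a) = -k/(C1*k + 3*a)


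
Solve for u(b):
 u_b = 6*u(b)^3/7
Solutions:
 u(b) = -sqrt(14)*sqrt(-1/(C1 + 6*b))/2
 u(b) = sqrt(14)*sqrt(-1/(C1 + 6*b))/2


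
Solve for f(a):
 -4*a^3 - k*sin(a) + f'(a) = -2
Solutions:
 f(a) = C1 + a^4 - 2*a - k*cos(a)


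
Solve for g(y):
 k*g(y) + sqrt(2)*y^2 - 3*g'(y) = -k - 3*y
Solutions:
 g(y) = C1*exp(k*y/3) - 1 - sqrt(2)*y^2/k - 3*y/k - 6*sqrt(2)*y/k^2 - 9/k^2 - 18*sqrt(2)/k^3


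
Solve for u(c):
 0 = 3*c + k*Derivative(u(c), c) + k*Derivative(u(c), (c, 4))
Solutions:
 u(c) = C1 + C4*exp(-c) - 3*c^2/(2*k) + (C2*sin(sqrt(3)*c/2) + C3*cos(sqrt(3)*c/2))*exp(c/2)


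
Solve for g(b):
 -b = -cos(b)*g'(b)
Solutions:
 g(b) = C1 + Integral(b/cos(b), b)


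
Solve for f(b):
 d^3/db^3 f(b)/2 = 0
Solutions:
 f(b) = C1 + C2*b + C3*b^2


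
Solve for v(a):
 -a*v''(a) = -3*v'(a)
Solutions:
 v(a) = C1 + C2*a^4


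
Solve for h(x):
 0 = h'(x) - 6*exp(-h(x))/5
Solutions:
 h(x) = log(C1 + 6*x/5)


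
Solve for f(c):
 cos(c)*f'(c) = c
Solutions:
 f(c) = C1 + Integral(c/cos(c), c)


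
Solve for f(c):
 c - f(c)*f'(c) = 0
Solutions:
 f(c) = -sqrt(C1 + c^2)
 f(c) = sqrt(C1 + c^2)


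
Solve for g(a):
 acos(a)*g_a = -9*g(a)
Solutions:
 g(a) = C1*exp(-9*Integral(1/acos(a), a))


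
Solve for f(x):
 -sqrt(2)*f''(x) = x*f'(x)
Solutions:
 f(x) = C1 + C2*erf(2^(1/4)*x/2)


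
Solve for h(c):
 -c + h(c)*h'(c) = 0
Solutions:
 h(c) = -sqrt(C1 + c^2)
 h(c) = sqrt(C1 + c^2)


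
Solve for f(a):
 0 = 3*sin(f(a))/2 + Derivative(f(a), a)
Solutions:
 f(a) = -acos((-C1 - exp(3*a))/(C1 - exp(3*a))) + 2*pi
 f(a) = acos((-C1 - exp(3*a))/(C1 - exp(3*a)))


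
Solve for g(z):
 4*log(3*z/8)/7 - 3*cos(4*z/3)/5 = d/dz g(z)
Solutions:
 g(z) = C1 + 4*z*log(z)/7 - 12*z*log(2)/7 - 4*z/7 + 4*z*log(3)/7 - 9*sin(4*z/3)/20


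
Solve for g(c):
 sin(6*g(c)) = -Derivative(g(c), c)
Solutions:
 g(c) = -acos((-C1 - exp(12*c))/(C1 - exp(12*c)))/6 + pi/3
 g(c) = acos((-C1 - exp(12*c))/(C1 - exp(12*c)))/6


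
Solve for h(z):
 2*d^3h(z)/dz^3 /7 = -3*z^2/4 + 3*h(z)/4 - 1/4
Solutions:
 h(z) = C3*exp(21^(1/3)*z/2) + z^2 + (C1*sin(3^(5/6)*7^(1/3)*z/4) + C2*cos(3^(5/6)*7^(1/3)*z/4))*exp(-21^(1/3)*z/4) + 1/3


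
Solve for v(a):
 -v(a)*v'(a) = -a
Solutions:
 v(a) = -sqrt(C1 + a^2)
 v(a) = sqrt(C1 + a^2)


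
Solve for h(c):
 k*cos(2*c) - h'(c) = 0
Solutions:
 h(c) = C1 + k*sin(2*c)/2


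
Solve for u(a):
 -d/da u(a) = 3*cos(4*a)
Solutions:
 u(a) = C1 - 3*sin(4*a)/4


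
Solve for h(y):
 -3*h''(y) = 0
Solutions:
 h(y) = C1 + C2*y


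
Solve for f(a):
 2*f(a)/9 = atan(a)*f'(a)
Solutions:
 f(a) = C1*exp(2*Integral(1/atan(a), a)/9)


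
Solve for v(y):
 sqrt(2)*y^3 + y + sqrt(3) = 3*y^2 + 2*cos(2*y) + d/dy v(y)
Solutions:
 v(y) = C1 + sqrt(2)*y^4/4 - y^3 + y^2/2 + sqrt(3)*y - sin(2*y)


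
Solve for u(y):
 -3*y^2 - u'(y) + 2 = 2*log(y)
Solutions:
 u(y) = C1 - y^3 - 2*y*log(y) + 4*y


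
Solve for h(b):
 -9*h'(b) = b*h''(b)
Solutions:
 h(b) = C1 + C2/b^8


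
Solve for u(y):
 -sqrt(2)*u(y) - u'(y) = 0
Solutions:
 u(y) = C1*exp(-sqrt(2)*y)


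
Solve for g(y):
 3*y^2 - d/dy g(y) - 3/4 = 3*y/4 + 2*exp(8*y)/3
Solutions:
 g(y) = C1 + y^3 - 3*y^2/8 - 3*y/4 - exp(8*y)/12


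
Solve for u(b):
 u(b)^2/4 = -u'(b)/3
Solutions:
 u(b) = 4/(C1 + 3*b)


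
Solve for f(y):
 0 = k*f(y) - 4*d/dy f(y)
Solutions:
 f(y) = C1*exp(k*y/4)


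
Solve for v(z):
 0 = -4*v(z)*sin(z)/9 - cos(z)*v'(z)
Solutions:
 v(z) = C1*cos(z)^(4/9)


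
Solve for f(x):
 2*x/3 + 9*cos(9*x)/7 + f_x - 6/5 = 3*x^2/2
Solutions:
 f(x) = C1 + x^3/2 - x^2/3 + 6*x/5 - sin(9*x)/7


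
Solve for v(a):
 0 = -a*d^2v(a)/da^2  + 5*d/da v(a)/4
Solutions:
 v(a) = C1 + C2*a^(9/4)


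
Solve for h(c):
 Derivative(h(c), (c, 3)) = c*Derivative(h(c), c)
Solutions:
 h(c) = C1 + Integral(C2*airyai(c) + C3*airybi(c), c)


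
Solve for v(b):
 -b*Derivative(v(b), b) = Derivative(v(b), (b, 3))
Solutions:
 v(b) = C1 + Integral(C2*airyai(-b) + C3*airybi(-b), b)


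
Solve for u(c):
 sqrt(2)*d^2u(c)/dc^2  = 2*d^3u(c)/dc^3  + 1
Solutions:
 u(c) = C1 + C2*c + C3*exp(sqrt(2)*c/2) + sqrt(2)*c^2/4


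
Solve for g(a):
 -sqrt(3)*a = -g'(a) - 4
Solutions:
 g(a) = C1 + sqrt(3)*a^2/2 - 4*a


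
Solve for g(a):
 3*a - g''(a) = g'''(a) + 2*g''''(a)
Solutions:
 g(a) = C1 + C2*a + a^3/2 - 3*a^2/2 + (C3*sin(sqrt(7)*a/4) + C4*cos(sqrt(7)*a/4))*exp(-a/4)


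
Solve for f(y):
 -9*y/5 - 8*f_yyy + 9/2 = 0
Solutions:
 f(y) = C1 + C2*y + C3*y^2 - 3*y^4/320 + 3*y^3/32


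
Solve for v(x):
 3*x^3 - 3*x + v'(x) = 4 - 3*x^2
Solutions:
 v(x) = C1 - 3*x^4/4 - x^3 + 3*x^2/2 + 4*x


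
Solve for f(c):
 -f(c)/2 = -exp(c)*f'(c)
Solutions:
 f(c) = C1*exp(-exp(-c)/2)


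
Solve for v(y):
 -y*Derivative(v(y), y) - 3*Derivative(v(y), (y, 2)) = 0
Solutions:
 v(y) = C1 + C2*erf(sqrt(6)*y/6)


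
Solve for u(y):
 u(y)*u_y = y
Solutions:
 u(y) = -sqrt(C1 + y^2)
 u(y) = sqrt(C1 + y^2)


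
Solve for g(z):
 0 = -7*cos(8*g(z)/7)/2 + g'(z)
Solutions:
 -7*z/2 - 7*log(sin(8*g(z)/7) - 1)/16 + 7*log(sin(8*g(z)/7) + 1)/16 = C1


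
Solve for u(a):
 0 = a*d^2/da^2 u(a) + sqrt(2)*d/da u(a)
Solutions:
 u(a) = C1 + C2*a^(1 - sqrt(2))


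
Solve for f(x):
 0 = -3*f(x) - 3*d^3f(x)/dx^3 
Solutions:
 f(x) = C3*exp(-x) + (C1*sin(sqrt(3)*x/2) + C2*cos(sqrt(3)*x/2))*exp(x/2)


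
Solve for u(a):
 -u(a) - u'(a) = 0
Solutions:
 u(a) = C1*exp(-a)


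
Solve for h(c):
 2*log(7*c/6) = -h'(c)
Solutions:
 h(c) = C1 - 2*c*log(c) + c*log(36/49) + 2*c


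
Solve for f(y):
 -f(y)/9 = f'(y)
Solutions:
 f(y) = C1*exp(-y/9)


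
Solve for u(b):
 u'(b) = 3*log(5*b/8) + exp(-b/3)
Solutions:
 u(b) = C1 + 3*b*log(b) + 3*b*(-3*log(2) - 1 + log(5)) - 3*exp(-b/3)


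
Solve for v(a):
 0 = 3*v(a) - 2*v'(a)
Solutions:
 v(a) = C1*exp(3*a/2)


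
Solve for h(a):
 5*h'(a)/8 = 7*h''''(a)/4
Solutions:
 h(a) = C1 + C4*exp(14^(2/3)*5^(1/3)*a/14) + (C2*sin(14^(2/3)*sqrt(3)*5^(1/3)*a/28) + C3*cos(14^(2/3)*sqrt(3)*5^(1/3)*a/28))*exp(-14^(2/3)*5^(1/3)*a/28)


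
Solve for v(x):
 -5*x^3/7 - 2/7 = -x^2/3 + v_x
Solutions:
 v(x) = C1 - 5*x^4/28 + x^3/9 - 2*x/7


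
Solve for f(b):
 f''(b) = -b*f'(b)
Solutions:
 f(b) = C1 + C2*erf(sqrt(2)*b/2)


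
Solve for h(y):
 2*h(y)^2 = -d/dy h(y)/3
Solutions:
 h(y) = 1/(C1 + 6*y)


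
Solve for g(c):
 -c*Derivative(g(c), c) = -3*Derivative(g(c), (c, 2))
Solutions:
 g(c) = C1 + C2*erfi(sqrt(6)*c/6)


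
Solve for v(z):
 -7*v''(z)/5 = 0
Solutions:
 v(z) = C1 + C2*z


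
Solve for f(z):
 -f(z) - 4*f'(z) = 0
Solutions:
 f(z) = C1*exp(-z/4)


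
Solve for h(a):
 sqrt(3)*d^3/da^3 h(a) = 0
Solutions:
 h(a) = C1 + C2*a + C3*a^2


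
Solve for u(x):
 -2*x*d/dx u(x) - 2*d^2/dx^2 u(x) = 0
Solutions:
 u(x) = C1 + C2*erf(sqrt(2)*x/2)


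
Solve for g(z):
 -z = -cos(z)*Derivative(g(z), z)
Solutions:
 g(z) = C1 + Integral(z/cos(z), z)


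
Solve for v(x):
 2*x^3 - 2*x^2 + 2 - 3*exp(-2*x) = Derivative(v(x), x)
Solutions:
 v(x) = C1 + x^4/2 - 2*x^3/3 + 2*x + 3*exp(-2*x)/2


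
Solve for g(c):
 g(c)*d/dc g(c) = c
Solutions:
 g(c) = -sqrt(C1 + c^2)
 g(c) = sqrt(C1 + c^2)


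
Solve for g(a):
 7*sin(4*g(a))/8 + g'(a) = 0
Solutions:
 g(a) = -acos((-C1 - exp(7*a))/(C1 - exp(7*a)))/4 + pi/2
 g(a) = acos((-C1 - exp(7*a))/(C1 - exp(7*a)))/4


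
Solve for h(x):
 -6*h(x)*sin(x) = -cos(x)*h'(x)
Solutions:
 h(x) = C1/cos(x)^6


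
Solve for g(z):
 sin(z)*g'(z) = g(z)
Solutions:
 g(z) = C1*sqrt(cos(z) - 1)/sqrt(cos(z) + 1)


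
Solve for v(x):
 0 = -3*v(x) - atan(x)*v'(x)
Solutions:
 v(x) = C1*exp(-3*Integral(1/atan(x), x))


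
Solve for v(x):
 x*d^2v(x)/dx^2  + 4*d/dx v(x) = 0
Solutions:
 v(x) = C1 + C2/x^3


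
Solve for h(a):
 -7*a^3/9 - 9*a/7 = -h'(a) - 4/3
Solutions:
 h(a) = C1 + 7*a^4/36 + 9*a^2/14 - 4*a/3


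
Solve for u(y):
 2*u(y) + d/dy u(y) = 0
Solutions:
 u(y) = C1*exp(-2*y)


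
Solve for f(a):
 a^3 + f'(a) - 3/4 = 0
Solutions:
 f(a) = C1 - a^4/4 + 3*a/4


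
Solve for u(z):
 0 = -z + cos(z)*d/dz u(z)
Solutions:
 u(z) = C1 + Integral(z/cos(z), z)


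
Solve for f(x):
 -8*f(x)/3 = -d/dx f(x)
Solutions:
 f(x) = C1*exp(8*x/3)


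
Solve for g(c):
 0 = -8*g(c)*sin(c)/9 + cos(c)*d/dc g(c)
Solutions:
 g(c) = C1/cos(c)^(8/9)


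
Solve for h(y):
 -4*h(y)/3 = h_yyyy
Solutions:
 h(y) = (C1*sin(3^(3/4)*y/3) + C2*cos(3^(3/4)*y/3))*exp(-3^(3/4)*y/3) + (C3*sin(3^(3/4)*y/3) + C4*cos(3^(3/4)*y/3))*exp(3^(3/4)*y/3)


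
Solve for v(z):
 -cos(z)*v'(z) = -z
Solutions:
 v(z) = C1 + Integral(z/cos(z), z)


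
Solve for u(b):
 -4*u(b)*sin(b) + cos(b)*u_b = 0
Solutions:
 u(b) = C1/cos(b)^4


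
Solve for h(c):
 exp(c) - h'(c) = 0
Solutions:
 h(c) = C1 + exp(c)


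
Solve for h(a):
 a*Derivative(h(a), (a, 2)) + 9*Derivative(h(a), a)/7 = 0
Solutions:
 h(a) = C1 + C2/a^(2/7)


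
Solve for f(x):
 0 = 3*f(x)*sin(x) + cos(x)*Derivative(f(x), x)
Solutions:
 f(x) = C1*cos(x)^3


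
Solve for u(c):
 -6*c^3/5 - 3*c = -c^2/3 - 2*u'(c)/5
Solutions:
 u(c) = C1 + 3*c^4/4 - 5*c^3/18 + 15*c^2/4


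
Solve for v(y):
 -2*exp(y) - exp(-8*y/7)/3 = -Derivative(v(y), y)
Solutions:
 v(y) = C1 + 2*exp(y) - 7*exp(-8*y/7)/24


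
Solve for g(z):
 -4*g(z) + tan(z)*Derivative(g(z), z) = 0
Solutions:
 g(z) = C1*sin(z)^4


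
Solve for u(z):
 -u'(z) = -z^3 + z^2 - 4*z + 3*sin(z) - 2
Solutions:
 u(z) = C1 + z^4/4 - z^3/3 + 2*z^2 + 2*z + 3*cos(z)


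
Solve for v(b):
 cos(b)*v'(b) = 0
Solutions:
 v(b) = C1


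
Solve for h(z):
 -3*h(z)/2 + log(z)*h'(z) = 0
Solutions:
 h(z) = C1*exp(3*li(z)/2)


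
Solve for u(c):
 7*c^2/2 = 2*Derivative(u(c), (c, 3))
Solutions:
 u(c) = C1 + C2*c + C3*c^2 + 7*c^5/240


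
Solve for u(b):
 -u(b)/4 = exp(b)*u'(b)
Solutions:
 u(b) = C1*exp(exp(-b)/4)


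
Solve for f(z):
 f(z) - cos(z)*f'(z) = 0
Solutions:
 f(z) = C1*sqrt(sin(z) + 1)/sqrt(sin(z) - 1)


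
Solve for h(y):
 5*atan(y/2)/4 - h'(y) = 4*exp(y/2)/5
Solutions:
 h(y) = C1 + 5*y*atan(y/2)/4 - 8*exp(y/2)/5 - 5*log(y^2 + 4)/4


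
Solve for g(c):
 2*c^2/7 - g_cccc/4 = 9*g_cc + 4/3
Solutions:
 g(c) = C1 + C2*c + C3*sin(6*c) + C4*cos(6*c) + c^4/378 - 85*c^2/1134


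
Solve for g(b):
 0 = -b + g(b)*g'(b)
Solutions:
 g(b) = -sqrt(C1 + b^2)
 g(b) = sqrt(C1 + b^2)


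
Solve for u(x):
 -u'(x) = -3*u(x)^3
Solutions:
 u(x) = -sqrt(2)*sqrt(-1/(C1 + 3*x))/2
 u(x) = sqrt(2)*sqrt(-1/(C1 + 3*x))/2


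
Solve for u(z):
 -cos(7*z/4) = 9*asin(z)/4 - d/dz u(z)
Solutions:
 u(z) = C1 + 9*z*asin(z)/4 + 9*sqrt(1 - z^2)/4 + 4*sin(7*z/4)/7


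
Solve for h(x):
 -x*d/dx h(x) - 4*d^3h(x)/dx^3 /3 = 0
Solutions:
 h(x) = C1 + Integral(C2*airyai(-6^(1/3)*x/2) + C3*airybi(-6^(1/3)*x/2), x)


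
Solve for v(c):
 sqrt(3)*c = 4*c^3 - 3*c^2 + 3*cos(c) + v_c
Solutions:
 v(c) = C1 - c^4 + c^3 + sqrt(3)*c^2/2 - 3*sin(c)


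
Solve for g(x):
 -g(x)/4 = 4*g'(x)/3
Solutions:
 g(x) = C1*exp(-3*x/16)


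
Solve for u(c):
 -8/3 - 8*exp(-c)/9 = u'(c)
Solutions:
 u(c) = C1 - 8*c/3 + 8*exp(-c)/9


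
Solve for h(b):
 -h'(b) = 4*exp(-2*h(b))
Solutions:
 h(b) = log(-sqrt(C1 - 8*b))
 h(b) = log(C1 - 8*b)/2


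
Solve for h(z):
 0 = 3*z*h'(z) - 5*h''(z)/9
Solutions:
 h(z) = C1 + C2*erfi(3*sqrt(30)*z/10)


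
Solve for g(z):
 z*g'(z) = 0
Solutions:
 g(z) = C1


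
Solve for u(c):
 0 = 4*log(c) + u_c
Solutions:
 u(c) = C1 - 4*c*log(c) + 4*c


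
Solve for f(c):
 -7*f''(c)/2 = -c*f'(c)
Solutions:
 f(c) = C1 + C2*erfi(sqrt(7)*c/7)


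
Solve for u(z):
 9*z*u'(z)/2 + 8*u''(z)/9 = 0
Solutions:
 u(z) = C1 + C2*erf(9*sqrt(2)*z/8)


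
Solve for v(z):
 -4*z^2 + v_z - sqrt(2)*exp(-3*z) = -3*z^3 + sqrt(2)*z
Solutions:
 v(z) = C1 - 3*z^4/4 + 4*z^3/3 + sqrt(2)*z^2/2 - sqrt(2)*exp(-3*z)/3


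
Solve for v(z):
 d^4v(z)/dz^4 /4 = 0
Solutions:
 v(z) = C1 + C2*z + C3*z^2 + C4*z^3


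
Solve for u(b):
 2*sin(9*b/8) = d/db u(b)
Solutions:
 u(b) = C1 - 16*cos(9*b/8)/9


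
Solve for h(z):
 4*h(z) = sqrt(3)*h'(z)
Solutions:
 h(z) = C1*exp(4*sqrt(3)*z/3)


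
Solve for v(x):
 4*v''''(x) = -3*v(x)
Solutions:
 v(x) = (C1*sin(3^(1/4)*x/2) + C2*cos(3^(1/4)*x/2))*exp(-3^(1/4)*x/2) + (C3*sin(3^(1/4)*x/2) + C4*cos(3^(1/4)*x/2))*exp(3^(1/4)*x/2)


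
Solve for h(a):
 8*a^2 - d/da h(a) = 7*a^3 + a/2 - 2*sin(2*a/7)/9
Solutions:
 h(a) = C1 - 7*a^4/4 + 8*a^3/3 - a^2/4 - 7*cos(2*a/7)/9


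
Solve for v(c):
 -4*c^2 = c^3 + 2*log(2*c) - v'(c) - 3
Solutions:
 v(c) = C1 + c^4/4 + 4*c^3/3 + 2*c*log(c) - 5*c + c*log(4)


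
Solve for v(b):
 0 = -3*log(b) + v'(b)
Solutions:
 v(b) = C1 + 3*b*log(b) - 3*b


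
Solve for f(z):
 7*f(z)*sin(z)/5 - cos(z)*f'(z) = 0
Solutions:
 f(z) = C1/cos(z)^(7/5)


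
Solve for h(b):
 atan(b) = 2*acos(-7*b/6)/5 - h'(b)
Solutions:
 h(b) = C1 + 2*b*acos(-7*b/6)/5 - b*atan(b) + 2*sqrt(36 - 49*b^2)/35 + log(b^2 + 1)/2


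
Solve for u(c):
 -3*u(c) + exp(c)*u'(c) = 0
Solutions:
 u(c) = C1*exp(-3*exp(-c))


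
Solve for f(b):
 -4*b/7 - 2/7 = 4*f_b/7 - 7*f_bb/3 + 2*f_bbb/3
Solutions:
 f(b) = C1 + C2*exp(b*(49 - sqrt(1729))/28) + C3*exp(b*(sqrt(1729) + 49)/28) - b^2/2 - 55*b/12


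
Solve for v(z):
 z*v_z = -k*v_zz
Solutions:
 v(z) = C1 + C2*sqrt(k)*erf(sqrt(2)*z*sqrt(1/k)/2)


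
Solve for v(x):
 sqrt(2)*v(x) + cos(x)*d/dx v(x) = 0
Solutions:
 v(x) = C1*(sin(x) - 1)^(sqrt(2)/2)/(sin(x) + 1)^(sqrt(2)/2)


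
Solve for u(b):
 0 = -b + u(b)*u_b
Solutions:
 u(b) = -sqrt(C1 + b^2)
 u(b) = sqrt(C1 + b^2)


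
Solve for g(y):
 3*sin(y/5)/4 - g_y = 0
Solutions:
 g(y) = C1 - 15*cos(y/5)/4


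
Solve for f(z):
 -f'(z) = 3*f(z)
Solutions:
 f(z) = C1*exp(-3*z)


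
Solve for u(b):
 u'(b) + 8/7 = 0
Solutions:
 u(b) = C1 - 8*b/7


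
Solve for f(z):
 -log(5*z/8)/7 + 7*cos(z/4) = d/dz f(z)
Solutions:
 f(z) = C1 - z*log(z)/7 - z*log(5)/7 + z/7 + 3*z*log(2)/7 + 28*sin(z/4)


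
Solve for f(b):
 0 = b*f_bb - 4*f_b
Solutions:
 f(b) = C1 + C2*b^5


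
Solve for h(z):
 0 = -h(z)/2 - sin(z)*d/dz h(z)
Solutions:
 h(z) = C1*(cos(z) + 1)^(1/4)/(cos(z) - 1)^(1/4)


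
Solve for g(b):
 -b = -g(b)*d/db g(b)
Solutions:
 g(b) = -sqrt(C1 + b^2)
 g(b) = sqrt(C1 + b^2)


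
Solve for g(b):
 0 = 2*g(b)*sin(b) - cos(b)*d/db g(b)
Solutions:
 g(b) = C1/cos(b)^2


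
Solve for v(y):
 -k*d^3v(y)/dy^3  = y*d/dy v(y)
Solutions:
 v(y) = C1 + Integral(C2*airyai(y*(-1/k)^(1/3)) + C3*airybi(y*(-1/k)^(1/3)), y)


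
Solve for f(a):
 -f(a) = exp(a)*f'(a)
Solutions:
 f(a) = C1*exp(exp(-a))


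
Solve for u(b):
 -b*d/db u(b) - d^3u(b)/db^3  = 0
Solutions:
 u(b) = C1 + Integral(C2*airyai(-b) + C3*airybi(-b), b)


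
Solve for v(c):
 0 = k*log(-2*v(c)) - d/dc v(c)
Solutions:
 Integral(1/(log(-_y) + log(2)), (_y, v(c))) = C1 + c*k


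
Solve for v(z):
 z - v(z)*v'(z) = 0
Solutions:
 v(z) = -sqrt(C1 + z^2)
 v(z) = sqrt(C1 + z^2)


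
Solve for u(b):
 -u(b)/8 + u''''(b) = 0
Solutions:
 u(b) = C1*exp(-2^(1/4)*b/2) + C2*exp(2^(1/4)*b/2) + C3*sin(2^(1/4)*b/2) + C4*cos(2^(1/4)*b/2)


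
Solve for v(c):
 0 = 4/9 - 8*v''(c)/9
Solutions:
 v(c) = C1 + C2*c + c^2/4


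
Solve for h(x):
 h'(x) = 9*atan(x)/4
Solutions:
 h(x) = C1 + 9*x*atan(x)/4 - 9*log(x^2 + 1)/8


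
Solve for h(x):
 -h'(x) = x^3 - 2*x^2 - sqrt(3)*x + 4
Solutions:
 h(x) = C1 - x^4/4 + 2*x^3/3 + sqrt(3)*x^2/2 - 4*x


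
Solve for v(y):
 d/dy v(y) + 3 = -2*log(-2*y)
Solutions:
 v(y) = C1 - 2*y*log(-y) + y*(-2*log(2) - 1)


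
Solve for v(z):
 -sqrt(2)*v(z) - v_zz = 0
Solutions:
 v(z) = C1*sin(2^(1/4)*z) + C2*cos(2^(1/4)*z)


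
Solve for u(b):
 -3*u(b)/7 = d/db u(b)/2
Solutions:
 u(b) = C1*exp(-6*b/7)


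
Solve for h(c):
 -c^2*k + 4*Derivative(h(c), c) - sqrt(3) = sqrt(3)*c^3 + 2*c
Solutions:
 h(c) = C1 + sqrt(3)*c^4/16 + c^3*k/12 + c^2/4 + sqrt(3)*c/4


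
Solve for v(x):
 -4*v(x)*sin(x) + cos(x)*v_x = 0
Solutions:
 v(x) = C1/cos(x)^4


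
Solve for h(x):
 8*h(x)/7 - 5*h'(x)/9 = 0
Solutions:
 h(x) = C1*exp(72*x/35)


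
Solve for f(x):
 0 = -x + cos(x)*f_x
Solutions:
 f(x) = C1 + Integral(x/cos(x), x)


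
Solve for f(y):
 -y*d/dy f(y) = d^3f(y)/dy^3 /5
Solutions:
 f(y) = C1 + Integral(C2*airyai(-5^(1/3)*y) + C3*airybi(-5^(1/3)*y), y)


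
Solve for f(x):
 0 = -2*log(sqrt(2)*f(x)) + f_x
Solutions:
 -Integral(1/(2*log(_y) + log(2)), (_y, f(x))) = C1 - x


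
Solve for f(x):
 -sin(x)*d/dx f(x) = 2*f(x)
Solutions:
 f(x) = C1*(cos(x) + 1)/(cos(x) - 1)


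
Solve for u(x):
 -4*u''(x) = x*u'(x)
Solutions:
 u(x) = C1 + C2*erf(sqrt(2)*x/4)


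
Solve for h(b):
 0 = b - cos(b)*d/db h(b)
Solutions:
 h(b) = C1 + Integral(b/cos(b), b)


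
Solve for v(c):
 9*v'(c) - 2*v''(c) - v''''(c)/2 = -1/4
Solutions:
 v(c) = C1 + C2*exp(c*(-3*(9 + sqrt(6753)/9)^(1/3) + 4/(9 + sqrt(6753)/9)^(1/3))/6)*sin(sqrt(3)*c*(4/(9 + sqrt(6753)/9)^(1/3) + 3*(9 + sqrt(6753)/9)^(1/3))/6) + C3*exp(c*(-3*(9 + sqrt(6753)/9)^(1/3) + 4/(9 + sqrt(6753)/9)^(1/3))/6)*cos(sqrt(3)*c*(4/(9 + sqrt(6753)/9)^(1/3) + 3*(9 + sqrt(6753)/9)^(1/3))/6) + C4*exp(c*(-4/(3*(9 + sqrt(6753)/9)^(1/3)) + (9 + sqrt(6753)/9)^(1/3))) - c/36


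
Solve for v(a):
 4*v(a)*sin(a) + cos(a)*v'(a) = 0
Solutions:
 v(a) = C1*cos(a)^4


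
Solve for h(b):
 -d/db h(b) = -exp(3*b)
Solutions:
 h(b) = C1 + exp(3*b)/3


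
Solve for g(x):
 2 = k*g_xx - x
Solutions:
 g(x) = C1 + C2*x + x^3/(6*k) + x^2/k


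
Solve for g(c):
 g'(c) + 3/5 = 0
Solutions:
 g(c) = C1 - 3*c/5


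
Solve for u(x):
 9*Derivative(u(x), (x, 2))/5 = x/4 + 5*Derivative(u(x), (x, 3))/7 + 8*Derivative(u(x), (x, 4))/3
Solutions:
 u(x) = C1 + C2*x + C3*exp(3*x*(-25 + sqrt(24145))/560) + C4*exp(-3*x*(25 + sqrt(24145))/560) + 5*x^3/216 + 125*x^2/4536


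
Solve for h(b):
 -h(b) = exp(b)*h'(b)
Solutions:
 h(b) = C1*exp(exp(-b))


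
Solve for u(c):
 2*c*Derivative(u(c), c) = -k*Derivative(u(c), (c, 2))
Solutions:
 u(c) = C1 + C2*sqrt(k)*erf(c*sqrt(1/k))


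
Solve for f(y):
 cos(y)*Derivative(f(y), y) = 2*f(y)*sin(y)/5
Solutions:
 f(y) = C1/cos(y)^(2/5)


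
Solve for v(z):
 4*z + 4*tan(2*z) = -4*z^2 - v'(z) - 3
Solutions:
 v(z) = C1 - 4*z^3/3 - 2*z^2 - 3*z + 2*log(cos(2*z))


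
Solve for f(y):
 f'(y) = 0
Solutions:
 f(y) = C1


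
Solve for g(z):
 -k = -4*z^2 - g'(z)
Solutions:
 g(z) = C1 + k*z - 4*z^3/3


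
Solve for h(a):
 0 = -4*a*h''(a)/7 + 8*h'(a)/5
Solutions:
 h(a) = C1 + C2*a^(19/5)


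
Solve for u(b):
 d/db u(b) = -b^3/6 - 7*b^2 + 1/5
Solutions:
 u(b) = C1 - b^4/24 - 7*b^3/3 + b/5


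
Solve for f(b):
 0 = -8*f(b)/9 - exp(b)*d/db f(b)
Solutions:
 f(b) = C1*exp(8*exp(-b)/9)


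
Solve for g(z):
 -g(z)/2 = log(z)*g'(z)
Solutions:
 g(z) = C1*exp(-li(z)/2)


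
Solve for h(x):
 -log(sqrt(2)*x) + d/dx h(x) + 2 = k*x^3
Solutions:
 h(x) = C1 + k*x^4/4 + x*log(x) - 3*x + x*log(2)/2


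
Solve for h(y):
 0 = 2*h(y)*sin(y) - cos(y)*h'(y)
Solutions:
 h(y) = C1/cos(y)^2


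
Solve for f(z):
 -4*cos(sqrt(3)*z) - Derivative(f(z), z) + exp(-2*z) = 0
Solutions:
 f(z) = C1 - 4*sqrt(3)*sin(sqrt(3)*z)/3 - exp(-2*z)/2


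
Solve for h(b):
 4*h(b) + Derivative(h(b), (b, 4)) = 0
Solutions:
 h(b) = (C1*sin(b) + C2*cos(b))*exp(-b) + (C3*sin(b) + C4*cos(b))*exp(b)


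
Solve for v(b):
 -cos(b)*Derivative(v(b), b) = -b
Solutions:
 v(b) = C1 + Integral(b/cos(b), b)


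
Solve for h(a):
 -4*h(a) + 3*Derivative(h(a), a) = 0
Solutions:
 h(a) = C1*exp(4*a/3)


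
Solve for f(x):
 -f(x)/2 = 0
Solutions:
 f(x) = 0


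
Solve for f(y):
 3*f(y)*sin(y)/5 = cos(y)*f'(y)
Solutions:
 f(y) = C1/cos(y)^(3/5)


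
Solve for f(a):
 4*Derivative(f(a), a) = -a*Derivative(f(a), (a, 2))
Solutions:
 f(a) = C1 + C2/a^3


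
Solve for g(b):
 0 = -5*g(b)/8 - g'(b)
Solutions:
 g(b) = C1*exp(-5*b/8)


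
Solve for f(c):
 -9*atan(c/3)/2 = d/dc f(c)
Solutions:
 f(c) = C1 - 9*c*atan(c/3)/2 + 27*log(c^2 + 9)/4


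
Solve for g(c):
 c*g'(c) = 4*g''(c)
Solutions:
 g(c) = C1 + C2*erfi(sqrt(2)*c/4)


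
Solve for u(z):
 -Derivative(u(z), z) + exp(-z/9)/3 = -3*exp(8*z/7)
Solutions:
 u(z) = C1 + 21*exp(8*z/7)/8 - 3*exp(-z/9)


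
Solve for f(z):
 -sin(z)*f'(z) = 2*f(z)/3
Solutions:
 f(z) = C1*(cos(z) + 1)^(1/3)/(cos(z) - 1)^(1/3)


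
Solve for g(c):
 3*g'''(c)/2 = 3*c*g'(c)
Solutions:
 g(c) = C1 + Integral(C2*airyai(2^(1/3)*c) + C3*airybi(2^(1/3)*c), c)


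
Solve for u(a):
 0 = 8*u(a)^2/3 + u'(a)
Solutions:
 u(a) = 3/(C1 + 8*a)


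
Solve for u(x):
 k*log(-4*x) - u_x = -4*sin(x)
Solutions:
 u(x) = C1 + k*x*(log(-x) - 1) + 2*k*x*log(2) - 4*cos(x)


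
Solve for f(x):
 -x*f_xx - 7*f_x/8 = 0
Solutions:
 f(x) = C1 + C2*x^(1/8)


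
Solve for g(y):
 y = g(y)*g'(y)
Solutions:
 g(y) = -sqrt(C1 + y^2)
 g(y) = sqrt(C1 + y^2)


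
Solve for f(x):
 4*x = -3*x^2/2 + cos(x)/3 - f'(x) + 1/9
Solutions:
 f(x) = C1 - x^3/2 - 2*x^2 + x/9 + sin(x)/3


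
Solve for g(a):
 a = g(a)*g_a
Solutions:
 g(a) = -sqrt(C1 + a^2)
 g(a) = sqrt(C1 + a^2)


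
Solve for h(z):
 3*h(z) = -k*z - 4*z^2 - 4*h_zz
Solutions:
 h(z) = C1*sin(sqrt(3)*z/2) + C2*cos(sqrt(3)*z/2) - k*z/3 - 4*z^2/3 + 32/9


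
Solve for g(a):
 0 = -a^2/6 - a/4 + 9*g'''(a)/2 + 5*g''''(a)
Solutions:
 g(a) = C1 + C2*a + C3*a^2 + C4*exp(-9*a/10) + a^5/1620 - 13*a^4/11664 + 65*a^3/13122


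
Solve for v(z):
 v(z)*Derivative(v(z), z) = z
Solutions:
 v(z) = -sqrt(C1 + z^2)
 v(z) = sqrt(C1 + z^2)


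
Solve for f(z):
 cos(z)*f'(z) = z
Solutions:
 f(z) = C1 + Integral(z/cos(z), z)


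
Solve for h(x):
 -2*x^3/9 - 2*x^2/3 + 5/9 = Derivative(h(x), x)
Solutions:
 h(x) = C1 - x^4/18 - 2*x^3/9 + 5*x/9


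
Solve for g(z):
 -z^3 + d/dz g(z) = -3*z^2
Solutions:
 g(z) = C1 + z^4/4 - z^3


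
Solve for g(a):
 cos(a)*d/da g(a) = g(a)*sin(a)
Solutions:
 g(a) = C1/cos(a)


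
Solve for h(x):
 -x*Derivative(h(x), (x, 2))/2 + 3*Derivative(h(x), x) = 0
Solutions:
 h(x) = C1 + C2*x^7


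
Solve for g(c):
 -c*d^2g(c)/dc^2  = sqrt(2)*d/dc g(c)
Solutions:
 g(c) = C1 + C2*c^(1 - sqrt(2))


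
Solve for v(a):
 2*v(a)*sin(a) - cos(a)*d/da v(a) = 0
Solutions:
 v(a) = C1/cos(a)^2


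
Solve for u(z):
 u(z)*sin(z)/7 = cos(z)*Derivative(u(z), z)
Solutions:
 u(z) = C1/cos(z)^(1/7)


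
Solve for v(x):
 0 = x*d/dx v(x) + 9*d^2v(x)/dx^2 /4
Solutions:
 v(x) = C1 + C2*erf(sqrt(2)*x/3)


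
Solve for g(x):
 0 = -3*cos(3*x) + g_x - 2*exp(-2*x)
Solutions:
 g(x) = C1 + sin(3*x) - exp(-2*x)


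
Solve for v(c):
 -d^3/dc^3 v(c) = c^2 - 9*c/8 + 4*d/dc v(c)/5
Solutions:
 v(c) = C1 + C2*sin(2*sqrt(5)*c/5) + C3*cos(2*sqrt(5)*c/5) - 5*c^3/12 + 45*c^2/64 + 25*c/8


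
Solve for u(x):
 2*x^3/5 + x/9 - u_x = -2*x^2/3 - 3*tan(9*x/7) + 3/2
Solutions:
 u(x) = C1 + x^4/10 + 2*x^3/9 + x^2/18 - 3*x/2 - 7*log(cos(9*x/7))/3


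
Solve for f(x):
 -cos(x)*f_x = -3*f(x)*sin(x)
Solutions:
 f(x) = C1/cos(x)^3


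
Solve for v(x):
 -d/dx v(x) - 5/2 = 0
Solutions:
 v(x) = C1 - 5*x/2


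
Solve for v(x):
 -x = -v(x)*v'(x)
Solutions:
 v(x) = -sqrt(C1 + x^2)
 v(x) = sqrt(C1 + x^2)


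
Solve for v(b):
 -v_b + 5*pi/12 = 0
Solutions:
 v(b) = C1 + 5*pi*b/12


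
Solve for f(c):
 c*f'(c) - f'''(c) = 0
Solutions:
 f(c) = C1 + Integral(C2*airyai(c) + C3*airybi(c), c)


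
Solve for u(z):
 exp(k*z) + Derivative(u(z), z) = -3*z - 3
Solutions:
 u(z) = C1 - 3*z^2/2 - 3*z - exp(k*z)/k


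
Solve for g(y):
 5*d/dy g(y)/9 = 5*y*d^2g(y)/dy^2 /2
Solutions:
 g(y) = C1 + C2*y^(11/9)


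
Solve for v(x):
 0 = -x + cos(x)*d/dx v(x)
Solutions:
 v(x) = C1 + Integral(x/cos(x), x)


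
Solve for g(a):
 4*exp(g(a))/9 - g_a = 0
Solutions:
 g(a) = log(-1/(C1 + 4*a)) + 2*log(3)


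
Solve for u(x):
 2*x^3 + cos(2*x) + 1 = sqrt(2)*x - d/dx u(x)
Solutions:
 u(x) = C1 - x^4/2 + sqrt(2)*x^2/2 - x - sin(2*x)/2


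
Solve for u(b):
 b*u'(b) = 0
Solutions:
 u(b) = C1


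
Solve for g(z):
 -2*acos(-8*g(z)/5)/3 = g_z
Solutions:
 Integral(1/acos(-8*_y/5), (_y, g(z))) = C1 - 2*z/3


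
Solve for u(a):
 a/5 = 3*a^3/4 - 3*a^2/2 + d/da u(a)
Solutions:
 u(a) = C1 - 3*a^4/16 + a^3/2 + a^2/10


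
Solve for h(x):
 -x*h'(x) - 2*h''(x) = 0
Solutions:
 h(x) = C1 + C2*erf(x/2)


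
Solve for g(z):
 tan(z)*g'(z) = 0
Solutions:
 g(z) = C1


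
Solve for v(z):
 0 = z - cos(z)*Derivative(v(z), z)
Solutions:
 v(z) = C1 + Integral(z/cos(z), z)


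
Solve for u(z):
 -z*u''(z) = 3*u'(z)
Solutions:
 u(z) = C1 + C2/z^2


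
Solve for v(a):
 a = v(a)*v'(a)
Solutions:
 v(a) = -sqrt(C1 + a^2)
 v(a) = sqrt(C1 + a^2)


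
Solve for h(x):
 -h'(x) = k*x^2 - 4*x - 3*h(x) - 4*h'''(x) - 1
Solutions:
 h(x) = C3*exp(-x) + k*x^2/3 + 2*k*x/9 + 2*k/27 - 4*x/3 + (C1*sin(sqrt(2)*x/2) + C2*cos(sqrt(2)*x/2))*exp(x/2) - 7/9


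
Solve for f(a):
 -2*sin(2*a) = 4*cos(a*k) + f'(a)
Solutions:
 f(a) = C1 + cos(2*a) - 4*sin(a*k)/k


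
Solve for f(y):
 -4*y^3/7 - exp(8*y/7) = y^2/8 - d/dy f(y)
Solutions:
 f(y) = C1 + y^4/7 + y^3/24 + 7*exp(8*y/7)/8


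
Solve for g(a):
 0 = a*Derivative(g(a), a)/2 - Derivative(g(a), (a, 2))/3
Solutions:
 g(a) = C1 + C2*erfi(sqrt(3)*a/2)


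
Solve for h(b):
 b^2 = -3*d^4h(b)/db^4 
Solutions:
 h(b) = C1 + C2*b + C3*b^2 + C4*b^3 - b^6/1080


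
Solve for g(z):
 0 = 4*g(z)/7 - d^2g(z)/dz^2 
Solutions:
 g(z) = C1*exp(-2*sqrt(7)*z/7) + C2*exp(2*sqrt(7)*z/7)


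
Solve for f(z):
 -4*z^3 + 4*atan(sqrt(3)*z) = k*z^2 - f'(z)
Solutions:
 f(z) = C1 + k*z^3/3 + z^4 - 4*z*atan(sqrt(3)*z) + 2*sqrt(3)*log(3*z^2 + 1)/3


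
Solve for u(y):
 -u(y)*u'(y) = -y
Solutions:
 u(y) = -sqrt(C1 + y^2)
 u(y) = sqrt(C1 + y^2)


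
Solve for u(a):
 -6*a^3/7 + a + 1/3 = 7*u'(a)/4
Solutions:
 u(a) = C1 - 6*a^4/49 + 2*a^2/7 + 4*a/21


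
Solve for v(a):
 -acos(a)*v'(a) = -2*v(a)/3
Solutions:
 v(a) = C1*exp(2*Integral(1/acos(a), a)/3)


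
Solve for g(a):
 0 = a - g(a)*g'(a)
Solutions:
 g(a) = -sqrt(C1 + a^2)
 g(a) = sqrt(C1 + a^2)


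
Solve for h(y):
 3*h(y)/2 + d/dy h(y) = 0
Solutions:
 h(y) = C1*exp(-3*y/2)


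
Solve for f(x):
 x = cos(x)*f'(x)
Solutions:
 f(x) = C1 + Integral(x/cos(x), x)


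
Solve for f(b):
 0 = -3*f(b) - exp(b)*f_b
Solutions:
 f(b) = C1*exp(3*exp(-b))


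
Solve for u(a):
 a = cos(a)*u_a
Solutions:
 u(a) = C1 + Integral(a/cos(a), a)


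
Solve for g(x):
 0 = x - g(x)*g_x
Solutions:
 g(x) = -sqrt(C1 + x^2)
 g(x) = sqrt(C1 + x^2)


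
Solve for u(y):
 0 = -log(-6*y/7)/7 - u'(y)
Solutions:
 u(y) = C1 - y*log(-y)/7 + y*(-log(6) + 1 + log(7))/7


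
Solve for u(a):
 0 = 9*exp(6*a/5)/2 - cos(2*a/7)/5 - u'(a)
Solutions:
 u(a) = C1 + 15*exp(6*a/5)/4 - 7*sin(2*a/7)/10


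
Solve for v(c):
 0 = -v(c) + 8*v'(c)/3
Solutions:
 v(c) = C1*exp(3*c/8)


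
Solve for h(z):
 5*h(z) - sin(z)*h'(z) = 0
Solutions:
 h(z) = C1*sqrt(cos(z) - 1)*(cos(z)^2 - 2*cos(z) + 1)/(sqrt(cos(z) + 1)*(cos(z)^2 + 2*cos(z) + 1))


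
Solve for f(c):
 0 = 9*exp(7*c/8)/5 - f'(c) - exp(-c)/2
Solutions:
 f(c) = C1 + 72*exp(7*c/8)/35 + exp(-c)/2


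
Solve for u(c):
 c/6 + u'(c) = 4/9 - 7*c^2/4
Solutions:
 u(c) = C1 - 7*c^3/12 - c^2/12 + 4*c/9


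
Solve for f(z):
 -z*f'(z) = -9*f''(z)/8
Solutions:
 f(z) = C1 + C2*erfi(2*z/3)


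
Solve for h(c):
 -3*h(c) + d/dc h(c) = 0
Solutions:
 h(c) = C1*exp(3*c)


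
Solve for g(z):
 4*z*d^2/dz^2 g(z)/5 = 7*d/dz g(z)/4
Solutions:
 g(z) = C1 + C2*z^(51/16)


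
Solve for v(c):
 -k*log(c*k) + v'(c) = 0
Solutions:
 v(c) = C1 + c*k*log(c*k) - c*k


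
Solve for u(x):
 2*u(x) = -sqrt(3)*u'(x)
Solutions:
 u(x) = C1*exp(-2*sqrt(3)*x/3)


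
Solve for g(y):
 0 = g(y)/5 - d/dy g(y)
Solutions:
 g(y) = C1*exp(y/5)


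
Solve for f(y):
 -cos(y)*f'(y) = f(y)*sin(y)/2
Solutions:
 f(y) = C1*sqrt(cos(y))


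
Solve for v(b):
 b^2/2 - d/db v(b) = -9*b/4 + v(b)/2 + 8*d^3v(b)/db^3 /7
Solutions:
 v(b) = C1*exp(-42^(1/3)*b*(-(9 + sqrt(123))^(1/3) + 42^(1/3)/(9 + sqrt(123))^(1/3))/24)*sin(14^(1/3)*3^(1/6)*b*(3*14^(1/3)/(9 + sqrt(123))^(1/3) + 3^(2/3)*(9 + sqrt(123))^(1/3))/24) + C2*exp(-42^(1/3)*b*(-(9 + sqrt(123))^(1/3) + 42^(1/3)/(9 + sqrt(123))^(1/3))/24)*cos(14^(1/3)*3^(1/6)*b*(3*14^(1/3)/(9 + sqrt(123))^(1/3) + 3^(2/3)*(9 + sqrt(123))^(1/3))/24) + C3*exp(42^(1/3)*b*(-(9 + sqrt(123))^(1/3) + 42^(1/3)/(9 + sqrt(123))^(1/3))/12) + b^2 + b/2 - 1


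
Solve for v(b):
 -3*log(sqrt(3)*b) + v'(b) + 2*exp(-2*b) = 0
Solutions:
 v(b) = C1 + 3*b*log(b) + b*(-3 + 3*log(3)/2) + exp(-2*b)
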